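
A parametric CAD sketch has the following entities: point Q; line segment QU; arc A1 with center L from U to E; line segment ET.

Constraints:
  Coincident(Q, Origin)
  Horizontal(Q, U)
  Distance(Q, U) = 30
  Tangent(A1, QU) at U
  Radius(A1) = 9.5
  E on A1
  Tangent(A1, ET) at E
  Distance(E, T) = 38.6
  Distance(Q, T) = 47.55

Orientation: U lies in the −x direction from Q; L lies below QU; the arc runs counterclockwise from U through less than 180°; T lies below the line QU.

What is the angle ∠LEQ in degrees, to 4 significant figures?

16.12°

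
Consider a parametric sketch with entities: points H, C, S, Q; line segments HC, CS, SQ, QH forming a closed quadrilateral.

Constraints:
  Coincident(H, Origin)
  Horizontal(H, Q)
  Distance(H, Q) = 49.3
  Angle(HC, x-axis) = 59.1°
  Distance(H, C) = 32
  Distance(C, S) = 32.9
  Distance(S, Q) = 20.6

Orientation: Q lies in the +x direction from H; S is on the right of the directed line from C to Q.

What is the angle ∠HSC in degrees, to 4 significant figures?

61.81°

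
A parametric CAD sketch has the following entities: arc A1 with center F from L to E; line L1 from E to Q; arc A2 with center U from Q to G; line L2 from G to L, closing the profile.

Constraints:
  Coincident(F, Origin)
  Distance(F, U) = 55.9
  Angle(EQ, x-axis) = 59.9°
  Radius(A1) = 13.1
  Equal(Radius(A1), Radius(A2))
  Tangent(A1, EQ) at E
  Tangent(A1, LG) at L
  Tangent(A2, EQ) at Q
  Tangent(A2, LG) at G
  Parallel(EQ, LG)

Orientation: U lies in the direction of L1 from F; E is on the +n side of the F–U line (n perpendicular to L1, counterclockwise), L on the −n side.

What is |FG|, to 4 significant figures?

57.41

The slot axis is L1's direction at 59.9°, so u = (cos 59.9°, sin 59.9°) = (0.5015, 0.8652) and n = (−sin 59.9°, cos 59.9°) = (-0.8652, 0.5015). F is at the origin and U lies 55.9 along u from F, so U = 55.9·u = (28.03, 48.36). Tangency of A1 to both parallel lines with radius 13.1 puts E and L at F ± 13.1·n: E = (-11.33, 6.570), L = (11.33, -6.570). Equal radii place Q and G the same way about U: Q = U + 13.1·n = (16.70, 54.93), G = U − 13.1·n = (39.37, 41.79). Then |FG| = |G − F| = 57.41.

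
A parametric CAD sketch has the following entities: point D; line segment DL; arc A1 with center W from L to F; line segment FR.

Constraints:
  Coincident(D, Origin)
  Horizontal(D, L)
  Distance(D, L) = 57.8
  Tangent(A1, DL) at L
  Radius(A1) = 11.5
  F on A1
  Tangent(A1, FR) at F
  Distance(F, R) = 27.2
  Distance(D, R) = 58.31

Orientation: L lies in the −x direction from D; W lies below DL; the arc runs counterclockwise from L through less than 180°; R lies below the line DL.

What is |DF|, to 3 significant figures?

68.3

Checks: |WL| = 11.50 ✓; |WF| = 11.50 ✓; ∠(WF, FR) = 90.00° ✓; |FR| = 27.20 ✓; |DR| = 58.31 ✓.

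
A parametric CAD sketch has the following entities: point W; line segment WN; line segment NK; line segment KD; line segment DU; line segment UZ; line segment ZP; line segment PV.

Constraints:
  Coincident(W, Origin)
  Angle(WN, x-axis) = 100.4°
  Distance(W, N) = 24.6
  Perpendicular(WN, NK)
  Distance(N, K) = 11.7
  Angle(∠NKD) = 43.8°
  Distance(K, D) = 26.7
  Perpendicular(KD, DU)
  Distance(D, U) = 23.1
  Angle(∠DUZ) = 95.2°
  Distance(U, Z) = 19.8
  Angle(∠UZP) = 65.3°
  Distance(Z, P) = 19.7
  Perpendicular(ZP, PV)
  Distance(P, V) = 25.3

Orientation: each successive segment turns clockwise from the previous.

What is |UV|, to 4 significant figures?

13.57

W is at the origin; WN runs at 100.4° with length 24.6, so N = (-4.441, 24.20). WN is perpendicular to NK, so NK runs at 10.40°; with |NK| = 11.7, K = (7.067, 26.31). ∠NKD = 43.8° gives KD at -125.8° from the x-axis; with |KD| = 26.7, D = (-8.551, 4.653). KD ⟂ DU, so DU runs at 144.2°; with |DU| = 23.1, U = (-27.29, 18.17). ∠DUZ = 95.2° gives UZ at 59.40° from the x-axis; with |UZ| = 19.8, Z = (-17.21, 35.21). ∠UZP = 65.3° gives ZP at -55.30° from the x-axis; with |ZP| = 19.7, P = (-5.993, 19.01). The perpendicularity gives PV at right angles to ZP, so PV runs at -145.3°; with |PV| = 25.3, V = (-26.79, 4.609). Then |UV| = |V − U| = 13.57.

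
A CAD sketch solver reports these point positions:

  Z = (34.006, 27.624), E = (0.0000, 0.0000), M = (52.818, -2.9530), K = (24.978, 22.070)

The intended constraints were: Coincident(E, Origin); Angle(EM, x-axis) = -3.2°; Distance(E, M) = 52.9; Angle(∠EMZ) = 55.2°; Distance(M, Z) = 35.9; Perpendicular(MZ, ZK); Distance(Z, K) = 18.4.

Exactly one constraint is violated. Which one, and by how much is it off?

Distance(Z, K) = 18.4 — off by 7.80.

E = (0.00, 0.00) ✓; EM at -3.200° ✓; |EM| = 52.90 ✓; ∠EMZ = 55.20° ✓; |MZ| = 35.90 ✓; ∠(MZ, ZK) = 90.00° ✓; |ZK| = 10.60 ✗.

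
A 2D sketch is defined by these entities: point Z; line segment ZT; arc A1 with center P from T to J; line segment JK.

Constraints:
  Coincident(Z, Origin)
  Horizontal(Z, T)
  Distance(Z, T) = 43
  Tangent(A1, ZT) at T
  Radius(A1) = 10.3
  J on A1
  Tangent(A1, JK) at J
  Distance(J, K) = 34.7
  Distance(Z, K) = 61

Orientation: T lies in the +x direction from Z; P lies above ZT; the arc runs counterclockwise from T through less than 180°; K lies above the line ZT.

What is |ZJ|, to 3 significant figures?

54.4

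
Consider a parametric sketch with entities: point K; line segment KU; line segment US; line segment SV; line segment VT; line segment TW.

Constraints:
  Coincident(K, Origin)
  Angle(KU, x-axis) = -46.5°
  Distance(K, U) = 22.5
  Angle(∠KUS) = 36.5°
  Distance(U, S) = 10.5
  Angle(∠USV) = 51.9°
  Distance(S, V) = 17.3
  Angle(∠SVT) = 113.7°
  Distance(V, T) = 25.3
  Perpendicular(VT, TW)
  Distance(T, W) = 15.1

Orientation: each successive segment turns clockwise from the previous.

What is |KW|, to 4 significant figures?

44.16

K is at the origin; KU runs at -46.5° with length 22.5, so U = (15.49, -16.32). ∠KUS = 36.5° gives US at 170.0° from the x-axis; with |US| = 10.5, S = (5.147, -14.50). ∠USV = 51.9° gives SV at 41.90° from the x-axis; with |SV| = 17.3, V = (18.02, -2.944). ∠SVT = 113.7° gives VT at -24.40° from the x-axis; with |VT| = 25.3, T = (41.06, -13.40). VT ⟂ TW, so TW runs at -114.4°; with |TW| = 15.1, W = (34.83, -27.15). Then |KW| = |W − K| = 44.16.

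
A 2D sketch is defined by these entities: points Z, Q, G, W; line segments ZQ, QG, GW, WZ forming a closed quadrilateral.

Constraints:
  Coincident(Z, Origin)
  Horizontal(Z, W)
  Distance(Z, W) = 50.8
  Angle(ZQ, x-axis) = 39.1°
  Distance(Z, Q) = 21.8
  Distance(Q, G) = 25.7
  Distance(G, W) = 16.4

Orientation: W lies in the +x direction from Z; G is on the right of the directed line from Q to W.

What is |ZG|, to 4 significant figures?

35.31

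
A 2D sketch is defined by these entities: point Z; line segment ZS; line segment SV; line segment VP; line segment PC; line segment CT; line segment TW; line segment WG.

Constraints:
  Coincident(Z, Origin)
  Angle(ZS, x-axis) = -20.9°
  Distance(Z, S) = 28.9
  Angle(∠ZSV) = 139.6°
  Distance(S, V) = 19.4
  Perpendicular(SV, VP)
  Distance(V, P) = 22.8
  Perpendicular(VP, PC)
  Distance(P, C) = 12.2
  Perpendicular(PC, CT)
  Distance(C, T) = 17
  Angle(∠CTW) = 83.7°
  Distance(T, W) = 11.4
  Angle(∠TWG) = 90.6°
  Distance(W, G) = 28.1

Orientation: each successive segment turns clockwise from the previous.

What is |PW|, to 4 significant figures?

15.77

The perpendicularity gives CT at right angles to PC, so CT runs at 28.70°; with |CT| = 17.0, T = (25.37, -19.41). ∠CTW = 83.7° gives TW at -67.60° from the x-axis; with |TW| = 11.4, W = (29.71, -29.95). Then |PW| = |W − P| = 15.77.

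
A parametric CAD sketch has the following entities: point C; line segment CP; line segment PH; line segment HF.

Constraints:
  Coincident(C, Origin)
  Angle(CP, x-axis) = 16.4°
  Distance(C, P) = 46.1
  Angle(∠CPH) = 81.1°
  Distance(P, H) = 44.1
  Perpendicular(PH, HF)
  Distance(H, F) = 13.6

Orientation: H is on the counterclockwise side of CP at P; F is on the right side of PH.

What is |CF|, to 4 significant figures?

69.75

C is at the origin; CP runs at 16.4° with length 46.1, so P = 46.1·(cos 16.4°, sin 16.4°) = (44.22, 13.02). ∠CPH = 81.1°, so PH runs at 16.4° + (180° − 81.1°) = 115.3° from the x-axis; with |PH| = 44.1, H = P + 44.1·(cos 115.3°, sin 115.3°) = (25.38, 52.89). PH is perpendicular to HF; with |HF| = 13.6 on the right of PH, F = H + 13.6·(0.9041, 0.4274) = (37.67, 58.70). Then |CF| = |F − C| = 69.75.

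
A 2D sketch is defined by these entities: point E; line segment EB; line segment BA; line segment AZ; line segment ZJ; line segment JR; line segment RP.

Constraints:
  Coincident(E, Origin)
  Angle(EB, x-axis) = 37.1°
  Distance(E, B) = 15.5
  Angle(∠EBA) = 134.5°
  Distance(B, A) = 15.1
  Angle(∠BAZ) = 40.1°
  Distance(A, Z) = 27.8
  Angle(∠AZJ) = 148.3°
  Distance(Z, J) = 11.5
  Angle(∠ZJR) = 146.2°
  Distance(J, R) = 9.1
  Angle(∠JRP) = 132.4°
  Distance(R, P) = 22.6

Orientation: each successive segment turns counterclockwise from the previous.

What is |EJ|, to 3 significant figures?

10.8

∠BAZ = 40.1° gives AZ at -138° from the x-axis; with |AZ| = 27.8, Z = (-6.19, 5.54). ∠AZJ = 148.3° gives ZJ at -106° from the x-axis; with |ZJ| = 11.5, J = (-9.32, -5.52). Then |EJ| = |J − E| = 10.8.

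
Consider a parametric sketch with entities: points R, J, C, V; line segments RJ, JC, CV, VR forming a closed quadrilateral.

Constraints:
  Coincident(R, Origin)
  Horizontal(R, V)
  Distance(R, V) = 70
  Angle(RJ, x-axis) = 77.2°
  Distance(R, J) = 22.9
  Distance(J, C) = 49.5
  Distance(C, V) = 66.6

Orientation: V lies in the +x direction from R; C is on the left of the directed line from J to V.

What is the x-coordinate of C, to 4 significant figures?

38.61

Checks: R = (0.00, 0.00) ✓; |JC| = 49.50 ✓; |CV| = 66.60 ✓.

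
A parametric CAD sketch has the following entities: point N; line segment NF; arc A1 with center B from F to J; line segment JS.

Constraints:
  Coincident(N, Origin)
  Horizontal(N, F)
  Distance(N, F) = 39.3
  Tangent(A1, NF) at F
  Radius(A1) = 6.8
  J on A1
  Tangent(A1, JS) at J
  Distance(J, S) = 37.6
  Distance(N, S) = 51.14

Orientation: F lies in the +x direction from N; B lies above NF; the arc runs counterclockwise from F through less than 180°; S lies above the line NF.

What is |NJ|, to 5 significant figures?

46.384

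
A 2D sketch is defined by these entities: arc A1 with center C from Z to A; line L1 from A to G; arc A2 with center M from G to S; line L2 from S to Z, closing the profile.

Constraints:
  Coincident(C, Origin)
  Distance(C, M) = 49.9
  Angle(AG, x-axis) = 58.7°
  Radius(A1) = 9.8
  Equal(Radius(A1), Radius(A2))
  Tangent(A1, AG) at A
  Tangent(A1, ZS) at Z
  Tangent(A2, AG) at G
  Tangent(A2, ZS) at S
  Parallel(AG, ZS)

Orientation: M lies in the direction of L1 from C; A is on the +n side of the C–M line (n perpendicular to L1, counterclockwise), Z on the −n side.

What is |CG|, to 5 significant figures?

50.853

The slot axis is L1's direction at 58.7°, so u = (cos 58.7°, sin 58.7°) = (0.51952, 0.85446) and n = (−sin 58.7°, cos 58.7°) = (-0.85446, 0.51952). C is at the origin and M lies 49.9 along u from C, so M = 49.9·u = (25.924, 42.637). Tangency of A1 to both parallel lines with radius 9.8 puts A and Z at C ± 9.8·n: A = (-8.3737, 5.0913), Z = (8.3737, -5.0913). Equal radii place G and S the same way about M: G = M + 9.8·n = (17.550, 47.729), S = M − 9.8·n = (34.298, 37.546). Then |CG| = |G − C| = 50.853.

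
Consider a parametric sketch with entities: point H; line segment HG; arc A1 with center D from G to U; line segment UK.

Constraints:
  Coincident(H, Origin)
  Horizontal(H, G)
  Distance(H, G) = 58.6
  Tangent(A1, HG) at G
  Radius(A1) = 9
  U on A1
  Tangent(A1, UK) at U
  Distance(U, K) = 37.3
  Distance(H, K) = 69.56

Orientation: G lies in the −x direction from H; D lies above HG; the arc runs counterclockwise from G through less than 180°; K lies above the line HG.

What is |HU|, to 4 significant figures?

50.51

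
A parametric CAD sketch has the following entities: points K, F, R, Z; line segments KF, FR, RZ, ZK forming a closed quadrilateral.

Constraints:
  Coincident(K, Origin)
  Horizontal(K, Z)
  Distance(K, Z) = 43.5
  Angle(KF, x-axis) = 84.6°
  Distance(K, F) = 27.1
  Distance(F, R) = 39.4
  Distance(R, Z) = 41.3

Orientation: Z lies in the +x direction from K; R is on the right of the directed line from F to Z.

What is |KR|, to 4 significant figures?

13.05

Checks: |FR| = 39.40 ✓; |RZ| = 41.30 ✓.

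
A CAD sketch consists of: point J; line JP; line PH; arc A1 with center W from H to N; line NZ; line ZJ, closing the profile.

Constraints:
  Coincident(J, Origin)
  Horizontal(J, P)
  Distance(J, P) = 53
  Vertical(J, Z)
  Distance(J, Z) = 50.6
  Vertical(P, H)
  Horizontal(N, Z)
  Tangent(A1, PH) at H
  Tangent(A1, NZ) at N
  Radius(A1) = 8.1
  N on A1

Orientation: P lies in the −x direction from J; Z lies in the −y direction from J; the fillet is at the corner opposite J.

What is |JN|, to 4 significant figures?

67.65

The virtual corner opposite J is at (-53.00, -50.60). A1 meets PH tangentially, so WH is at right angles to PH and A1 meets NZ tangentially, so WN is at right angles to NZ, with radius 8.1, so the center W sits 8.1 in from both sides at W = (-44.90, -42.50). That places the tangent points at H = (-53.00, -42.50) on PH and N = (-44.90, -50.60) on NZ. Then |JN| = |N − J| = 67.65.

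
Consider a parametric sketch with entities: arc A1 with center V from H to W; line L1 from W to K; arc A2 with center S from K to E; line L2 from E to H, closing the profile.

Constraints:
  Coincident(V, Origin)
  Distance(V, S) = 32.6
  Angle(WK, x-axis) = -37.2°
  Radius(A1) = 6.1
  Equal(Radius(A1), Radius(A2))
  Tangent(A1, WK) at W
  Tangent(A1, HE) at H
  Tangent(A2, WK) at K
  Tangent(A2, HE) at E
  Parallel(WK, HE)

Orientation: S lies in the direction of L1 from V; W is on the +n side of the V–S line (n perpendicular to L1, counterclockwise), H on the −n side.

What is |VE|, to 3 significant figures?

33.2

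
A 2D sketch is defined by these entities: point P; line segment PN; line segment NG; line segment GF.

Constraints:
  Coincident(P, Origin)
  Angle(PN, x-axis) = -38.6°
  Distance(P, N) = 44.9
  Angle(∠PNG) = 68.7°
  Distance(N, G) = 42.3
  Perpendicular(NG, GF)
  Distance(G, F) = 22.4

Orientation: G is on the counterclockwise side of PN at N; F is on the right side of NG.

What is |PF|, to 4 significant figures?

69.29

∠PNG = 68.7°, so NG runs at -38.6° + (180° − 68.7°) = 72.70° from the x-axis; with |NG| = 42.3, G = N + 42.3·(cos 72.70°, sin 72.70°) = (47.67, 12.37). NG is perpendicular to GF; with |GF| = 22.4 on the right of NG, F = G + 22.4·(0.9548, -0.2974) = (69.06, 5.713). Then |PF| = |F − P| = 69.29.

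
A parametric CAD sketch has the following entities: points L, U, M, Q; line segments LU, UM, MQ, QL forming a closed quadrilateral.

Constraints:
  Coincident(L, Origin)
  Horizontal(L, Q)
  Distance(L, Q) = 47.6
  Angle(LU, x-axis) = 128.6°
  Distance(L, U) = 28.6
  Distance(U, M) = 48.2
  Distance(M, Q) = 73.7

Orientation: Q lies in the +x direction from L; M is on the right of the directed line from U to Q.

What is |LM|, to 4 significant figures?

33.50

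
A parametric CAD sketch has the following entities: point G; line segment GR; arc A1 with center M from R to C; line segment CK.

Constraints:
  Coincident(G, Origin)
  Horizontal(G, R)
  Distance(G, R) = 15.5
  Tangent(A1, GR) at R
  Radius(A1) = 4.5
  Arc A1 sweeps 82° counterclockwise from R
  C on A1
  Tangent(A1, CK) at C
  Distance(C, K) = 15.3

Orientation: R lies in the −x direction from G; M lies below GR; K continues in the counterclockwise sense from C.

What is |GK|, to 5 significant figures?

29.150

On A1, R sits at bearing 90° from M; an 82° counterclockwise sweep puts C at bearing 172°, so C = M + 4.5·(cos 172°, sin 172°) = (-19.956, -3.8737). A1 meets CK tangentially, so MC is at right angles to CK, so CK runs along (−sin 172°, cos 172°); with |CK| = 15.3, K = (-22.086, -19.025). Then |GK| = |K − G| = 29.150.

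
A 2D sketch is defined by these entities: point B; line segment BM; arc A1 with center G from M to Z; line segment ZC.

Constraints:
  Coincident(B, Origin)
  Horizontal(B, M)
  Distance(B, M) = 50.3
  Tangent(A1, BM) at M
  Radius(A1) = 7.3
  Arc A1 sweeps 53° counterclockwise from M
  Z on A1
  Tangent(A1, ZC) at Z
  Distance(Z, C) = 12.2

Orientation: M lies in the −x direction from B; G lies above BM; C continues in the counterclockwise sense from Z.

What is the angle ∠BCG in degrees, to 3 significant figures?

139°

On A1, M sits at bearing -90° from G; a 53° counterclockwise sweep puts Z at bearing -37°, so Z = G + 7.3·(cos -37°, sin -37°) = (-44.5, 2.91). A1 meets ZC tangentially, so GZ is at right angles to ZC, so ZC runs along (−sin -37°, cos -37°); with |ZC| = 12.2, C = (-37.1, 12.7). Then cos ∠BCG = CB·CG / (|CB||CG|), giving 139°.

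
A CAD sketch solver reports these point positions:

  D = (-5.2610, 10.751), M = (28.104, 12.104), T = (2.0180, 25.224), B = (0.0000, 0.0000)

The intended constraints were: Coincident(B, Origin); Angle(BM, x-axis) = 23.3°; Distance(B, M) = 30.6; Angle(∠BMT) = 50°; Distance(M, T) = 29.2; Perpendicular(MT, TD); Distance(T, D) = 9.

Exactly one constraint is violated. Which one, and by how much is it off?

Distance(T, D) = 9 — off by 7.20.

B = (0.00, 0.00) ✓; BM at 23.30° ✓; |BM| = 30.60 ✓; ∠BMT = 50.00° ✓; |MT| = 29.20 ✓; ∠(MT, TD) = 90.00° ✓; |TD| = 16.20 ✗.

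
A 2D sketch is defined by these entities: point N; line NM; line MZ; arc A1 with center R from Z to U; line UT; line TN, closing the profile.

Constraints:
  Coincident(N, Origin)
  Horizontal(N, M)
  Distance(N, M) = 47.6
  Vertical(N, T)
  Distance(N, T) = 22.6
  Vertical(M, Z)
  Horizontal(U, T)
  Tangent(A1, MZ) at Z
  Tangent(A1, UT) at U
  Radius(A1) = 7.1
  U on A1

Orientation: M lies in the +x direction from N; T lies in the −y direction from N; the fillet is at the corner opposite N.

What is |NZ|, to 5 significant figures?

50.060

N is at the origin; NM is horizontal with |NM| = 47.6 and M on the +x side, so M = (47.600, 0.0000). N and T share the same x with |NT| = 22.6 and T on the −y side, so T = (0.0000, -22.600). The virtual corner opposite N is at (47.600, -22.600). Since A1 is tangent to MZ there, RZ ⟂ MZ and since A1 is tangent to UT there, RU ⟂ UT, with radius 7.1, so the center R sits 7.1 in from both sides at R = (40.500, -15.500). That places the tangent points at Z = (47.600, -15.500) on MZ and U = (40.500, -22.600) on UT. Then |NZ| = |Z − N| = 50.060.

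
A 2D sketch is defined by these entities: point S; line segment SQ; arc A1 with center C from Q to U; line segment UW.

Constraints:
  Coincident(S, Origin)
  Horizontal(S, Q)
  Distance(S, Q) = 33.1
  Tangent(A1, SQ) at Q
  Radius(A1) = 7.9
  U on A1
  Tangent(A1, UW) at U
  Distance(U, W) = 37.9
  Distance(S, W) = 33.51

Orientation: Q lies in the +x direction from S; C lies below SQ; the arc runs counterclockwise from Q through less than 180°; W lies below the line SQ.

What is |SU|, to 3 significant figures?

27.0

Checks: |CU| = 7.900 ✓; ∠(CU, UW) = 90.00° ✓; |UW| = 37.90 ✓; |SW| = 33.51 ✓.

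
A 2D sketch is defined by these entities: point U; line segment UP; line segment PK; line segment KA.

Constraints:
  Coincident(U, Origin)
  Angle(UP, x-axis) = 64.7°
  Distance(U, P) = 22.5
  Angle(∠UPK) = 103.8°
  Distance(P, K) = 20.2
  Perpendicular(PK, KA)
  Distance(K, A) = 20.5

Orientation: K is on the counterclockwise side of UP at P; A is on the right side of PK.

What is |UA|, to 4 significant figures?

49.47

U is at the origin; UP runs at 64.7° with length 22.5, so P = 22.5·(cos 64.7°, sin 64.7°) = (9.616, 20.34). ∠UPK = 103.8°, so PK runs at 64.7° + (180° − 103.8°) = 140.9° from the x-axis; with |PK| = 20.2, K = P + 20.2·(cos 140.9°, sin 140.9°) = (-6.061, 33.08). PK ⟂ KA; with |KA| = 20.5 on the right of PK, A = K + 20.5·(0.6307, 0.7760) = (6.868, 48.99). Then |UA| = |A − U| = 49.47.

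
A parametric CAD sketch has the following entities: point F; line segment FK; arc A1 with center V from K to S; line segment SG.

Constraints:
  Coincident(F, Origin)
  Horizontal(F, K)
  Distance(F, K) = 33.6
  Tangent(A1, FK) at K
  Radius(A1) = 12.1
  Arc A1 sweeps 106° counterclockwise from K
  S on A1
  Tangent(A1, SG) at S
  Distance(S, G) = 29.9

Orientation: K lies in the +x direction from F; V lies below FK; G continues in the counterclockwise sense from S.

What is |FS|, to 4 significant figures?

26.85

F is at the origin; FK is horizontal with |FK| = 33.6 and K on the +x side, so K = (33.60, 0.000). Tangency of A1 to FK means the radius VK is perpendicular to FK, so V = K + (0, -12.1) = (33.60, -12.10). On A1, K sits at bearing 90° from V; a 106° counterclockwise sweep puts S at bearing 196°, so S = V + 12.1·(cos 196°, sin 196°) = (21.97, -15.44). Then |FS| = |S − F| = 26.85.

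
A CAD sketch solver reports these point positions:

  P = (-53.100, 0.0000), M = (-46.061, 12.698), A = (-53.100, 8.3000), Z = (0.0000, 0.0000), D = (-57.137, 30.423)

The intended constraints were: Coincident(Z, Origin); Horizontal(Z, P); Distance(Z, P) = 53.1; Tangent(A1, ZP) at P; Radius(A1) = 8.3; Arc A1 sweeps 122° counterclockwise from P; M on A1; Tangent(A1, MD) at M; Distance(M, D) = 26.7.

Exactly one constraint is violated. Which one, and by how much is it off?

Distance(M, D) = 26.7 — off by 5.80.

Z = (0.00, 0.00) ✓; Z.y = 0.00, P.y = 0.00 ✓; |ZP| = 53.10 ✓; ∠(AP, PZ) = 90.00° ✓; |AP| = 8.300 ✓; bearing(A→M) − bearing(A→P) = 122.0° ✓; |AM| = 8.300 ✓; ∠(AM, MD) = 90.00° ✓; |MD| = 20.90 ✗.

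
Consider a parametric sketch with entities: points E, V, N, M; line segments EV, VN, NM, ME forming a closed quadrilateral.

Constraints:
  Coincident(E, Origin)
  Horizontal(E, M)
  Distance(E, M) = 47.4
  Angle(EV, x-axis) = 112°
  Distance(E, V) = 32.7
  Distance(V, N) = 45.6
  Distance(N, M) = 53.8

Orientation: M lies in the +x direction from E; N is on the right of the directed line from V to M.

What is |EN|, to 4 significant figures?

15.24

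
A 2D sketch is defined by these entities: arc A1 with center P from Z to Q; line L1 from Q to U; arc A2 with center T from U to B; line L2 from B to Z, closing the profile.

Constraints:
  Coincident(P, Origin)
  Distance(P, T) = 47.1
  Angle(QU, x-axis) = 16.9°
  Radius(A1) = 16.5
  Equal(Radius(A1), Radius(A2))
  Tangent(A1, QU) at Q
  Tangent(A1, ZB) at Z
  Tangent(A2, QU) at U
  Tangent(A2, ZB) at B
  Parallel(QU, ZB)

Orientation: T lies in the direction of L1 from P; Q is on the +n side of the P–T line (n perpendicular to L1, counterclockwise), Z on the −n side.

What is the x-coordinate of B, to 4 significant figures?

49.86

The slot axis is L1's direction at 16.9°, so u = (cos 16.9°, sin 16.9°) = (0.9568, 0.2907) and n = (−sin 16.9°, cos 16.9°) = (-0.2907, 0.9568). P is at the origin and T lies 47.1 along u from P, so T = 47.1·u = (45.07, 13.69). Tangency of A1 to both parallel lines with radius 16.5 puts Q and Z at P ± 16.5·n: Q = (-4.797, 15.79), Z = (4.797, -15.79). Equal radii place U and B the same way about T: U = T + 16.5·n = (40.27, 29.48), B = T − 16.5·n = (49.86, -2.095). So B.x = 49.86.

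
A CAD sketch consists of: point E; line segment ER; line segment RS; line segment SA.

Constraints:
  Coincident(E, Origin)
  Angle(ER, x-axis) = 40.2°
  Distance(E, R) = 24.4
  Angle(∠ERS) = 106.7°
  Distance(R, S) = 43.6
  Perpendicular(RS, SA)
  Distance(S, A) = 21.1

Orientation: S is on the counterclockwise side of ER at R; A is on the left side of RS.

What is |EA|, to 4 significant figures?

50.66

∠ERS = 106.7°, so RS runs at 40.2° + (180° − 106.7°) = 113.5° from the x-axis; with |RS| = 43.6, S = R + 43.6·(cos 113.5°, sin 113.5°) = (1.251, 55.73). The perpendicularity gives SA at right angles to RS; with |SA| = 21.1 on the left of RS, A = S + 21.1·(-0.9171, -0.3987) = (-18.10, 47.32). Then |EA| = |A − E| = 50.66.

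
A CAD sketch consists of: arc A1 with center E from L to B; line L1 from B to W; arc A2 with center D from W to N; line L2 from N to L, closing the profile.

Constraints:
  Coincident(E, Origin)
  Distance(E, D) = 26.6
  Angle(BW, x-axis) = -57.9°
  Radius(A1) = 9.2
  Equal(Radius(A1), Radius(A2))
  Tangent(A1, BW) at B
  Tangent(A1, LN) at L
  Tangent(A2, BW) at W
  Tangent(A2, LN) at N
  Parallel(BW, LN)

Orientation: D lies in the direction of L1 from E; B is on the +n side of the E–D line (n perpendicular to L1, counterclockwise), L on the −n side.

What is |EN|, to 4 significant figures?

28.15

The slot axis is L1's direction at -57.9°, so u = (cos -57.9°, sin -57.9°) = (0.5314, -0.8471) and n = (−sin -57.9°, cos -57.9°) = (0.8471, 0.5314). E is at the origin and D lies 26.6 along u from E, so D = 26.6·u = (14.14, -22.53). Tangency of A1 to both parallel lines with radius 9.2 puts B and L at E ± 9.2·n: B = (7.794, 4.889), L = (-7.794, -4.889). Equal radii place W and N the same way about D: W = D + 9.2·n = (21.93, -17.64), N = D − 9.2·n = (6.342, -27.42). Then |EN| = |N − E| = 28.15.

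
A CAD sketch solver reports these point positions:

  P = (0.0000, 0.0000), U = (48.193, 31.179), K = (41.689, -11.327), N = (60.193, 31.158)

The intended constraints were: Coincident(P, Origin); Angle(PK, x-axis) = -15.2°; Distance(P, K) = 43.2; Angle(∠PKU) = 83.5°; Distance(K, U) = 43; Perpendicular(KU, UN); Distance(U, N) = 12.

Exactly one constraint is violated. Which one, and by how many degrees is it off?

Perpendicular(KU, UN) — off by 8.60°.

P = (0.00, 0.00) ✓; PK at -15.20° ✓; |PK| = 43.20 ✓; ∠PKU = 83.50° ✓; |KU| = 43.00 ✓; ∠(KU, UN) = 81.40° ✗; |UN| = 12.00 ✓.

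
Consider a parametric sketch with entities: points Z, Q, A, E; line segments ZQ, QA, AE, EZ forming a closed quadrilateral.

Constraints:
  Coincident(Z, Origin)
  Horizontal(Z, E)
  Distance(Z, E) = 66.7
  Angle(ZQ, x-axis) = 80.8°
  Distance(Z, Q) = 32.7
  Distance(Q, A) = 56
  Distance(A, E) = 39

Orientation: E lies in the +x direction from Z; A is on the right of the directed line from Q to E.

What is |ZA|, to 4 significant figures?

35.97

Z is at the origin; Z and E share the same y with |ZE| = 66.7 and E in +x, so E = (66.7, 0). ZQ runs at 80.8° with |ZQ| = 32.7, so Q = (5.228, 32.28). A is determined by |QA| = 56.0 and |AE| = 39.0 together: it lies at the intersection of circle(Q, 56.0) and circle(E, 39.0). With |QE| = 69.43, the foot of the radical line on QE is 46.35 from Q and the perpendicular offset is √(56.0² − 46.35²) = 31.43. Taking the right-of-QE solution: A = (31.65, -17.10).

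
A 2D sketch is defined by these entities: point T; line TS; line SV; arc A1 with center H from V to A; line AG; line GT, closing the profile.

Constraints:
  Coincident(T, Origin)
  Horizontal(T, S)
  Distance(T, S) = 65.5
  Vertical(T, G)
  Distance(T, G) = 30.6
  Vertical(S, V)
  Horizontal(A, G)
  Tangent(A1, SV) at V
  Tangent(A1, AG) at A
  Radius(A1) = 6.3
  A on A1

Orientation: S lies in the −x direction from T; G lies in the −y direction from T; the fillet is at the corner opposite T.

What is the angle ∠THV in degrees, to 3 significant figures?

158°

T is at the origin; T and S share the same y with |TS| = 65.5 and S on the −x side, so S = (-65.5, 0.00). TG is vertical with |TG| = 30.6 and G on the −y side, so G = (0.00, -30.6). The virtual corner opposite T is at (-65.5, -30.6). A1 meets SV tangentially, so HV is at right angles to SV and since A1 is tangent to AG there, HA ⟂ AG, with radius 6.3, so the center H sits 6.3 in from both sides at H = (-59.2, -24.3). That places the tangent points at V = (-65.5, -24.3) on SV and A = (-59.2, -30.6) on AG. Then cos ∠THV = HT·HV / (|HT||HV|), giving 158°.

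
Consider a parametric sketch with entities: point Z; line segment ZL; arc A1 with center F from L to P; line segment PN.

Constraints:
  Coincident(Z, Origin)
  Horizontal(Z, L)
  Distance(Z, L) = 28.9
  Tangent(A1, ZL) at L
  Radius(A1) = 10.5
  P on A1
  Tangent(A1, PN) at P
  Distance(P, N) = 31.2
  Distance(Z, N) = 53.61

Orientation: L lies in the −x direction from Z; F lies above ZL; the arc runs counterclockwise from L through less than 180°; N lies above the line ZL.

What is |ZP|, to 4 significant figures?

24.20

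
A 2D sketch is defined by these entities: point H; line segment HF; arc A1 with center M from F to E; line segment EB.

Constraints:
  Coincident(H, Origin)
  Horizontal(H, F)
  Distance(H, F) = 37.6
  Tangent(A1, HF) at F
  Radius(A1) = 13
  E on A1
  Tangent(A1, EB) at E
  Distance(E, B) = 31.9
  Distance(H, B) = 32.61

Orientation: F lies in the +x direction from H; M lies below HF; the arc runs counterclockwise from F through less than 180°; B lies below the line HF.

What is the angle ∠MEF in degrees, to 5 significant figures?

62.696°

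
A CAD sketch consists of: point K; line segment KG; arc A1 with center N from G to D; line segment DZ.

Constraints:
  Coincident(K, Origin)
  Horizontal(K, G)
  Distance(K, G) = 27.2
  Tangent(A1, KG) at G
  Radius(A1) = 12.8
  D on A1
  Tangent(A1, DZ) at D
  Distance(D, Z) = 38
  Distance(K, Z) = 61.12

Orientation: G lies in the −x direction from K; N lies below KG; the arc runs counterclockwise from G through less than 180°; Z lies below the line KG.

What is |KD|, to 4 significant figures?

42.67

K is at the origin; KG is horizontal with |KG| = 27.2 and G on the −x side, so G = (-27.20, 0.000). Since A1 is tangent to KG there, NG ⟂ KG, so N = G + (0, -12.8) = (-27.20, -12.80). Since ND ⟂ DZ (tangency), |NZ| = √(12.8² + 38.0²) = 40.10 regardless of where D sits on A1. So Z lies on both circle(K, 61.12) and circle(N, 40.10); the below-KG intersection is Z = (-30.91, -52.73). D is the foot of the tangent from Z: D = (-39.66, -15.74).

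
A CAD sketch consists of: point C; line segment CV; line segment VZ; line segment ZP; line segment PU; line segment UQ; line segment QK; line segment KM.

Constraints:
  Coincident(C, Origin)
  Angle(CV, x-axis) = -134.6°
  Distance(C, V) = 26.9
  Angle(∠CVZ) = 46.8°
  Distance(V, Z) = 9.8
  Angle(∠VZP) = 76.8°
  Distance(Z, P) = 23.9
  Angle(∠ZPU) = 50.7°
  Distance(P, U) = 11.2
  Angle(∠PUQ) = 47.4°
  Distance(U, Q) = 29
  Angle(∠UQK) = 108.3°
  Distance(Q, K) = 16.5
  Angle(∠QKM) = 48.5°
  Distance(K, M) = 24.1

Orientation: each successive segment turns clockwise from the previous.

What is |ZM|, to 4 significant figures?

21.62

C is at the origin; CV runs at -134.6° with length 26.9, so V = (-18.89, -19.15). ∠CVZ = 46.8° gives VZ at 92.20° from the x-axis; with |VZ| = 9.8, Z = (-19.26, -9.361). ∠VZP = 76.8° gives ZP at -11.00° from the x-axis; with |ZP| = 23.9, P = (4.197, -13.92). ∠ZPU = 50.7° gives PU at -140.3° from the x-axis; with |PU| = 11.2, U = (-4.421, -21.08). ∠PUQ = 47.4° gives UQ at 87.10° from the x-axis; with |UQ| = 29.0, Q = (-2.953, 7.888). ∠UQK = 108.3° gives QK at 15.40° from the x-axis; with |QK| = 16.5, K = (12.95, 12.27). ∠QKM = 48.5° gives KM at -116.1° from the x-axis; with |KM| = 24.1, M = (2.352, -9.373). Then |ZM| = |M − Z| = 21.62.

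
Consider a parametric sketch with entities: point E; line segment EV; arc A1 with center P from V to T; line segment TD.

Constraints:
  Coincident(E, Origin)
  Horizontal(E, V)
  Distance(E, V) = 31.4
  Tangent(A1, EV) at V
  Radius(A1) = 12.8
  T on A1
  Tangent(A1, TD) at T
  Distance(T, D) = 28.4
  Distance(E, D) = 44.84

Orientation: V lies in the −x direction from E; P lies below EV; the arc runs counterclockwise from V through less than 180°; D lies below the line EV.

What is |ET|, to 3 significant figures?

45.7

Checks: |EV| = 31.40 ✓; ∠(PV, VE) = 90.00° ✓; |PT| = 12.80 ✓; ∠(PT, TD) = 90.00° ✓; |TD| = 28.40 ✓; |ED| = 44.84 ✓.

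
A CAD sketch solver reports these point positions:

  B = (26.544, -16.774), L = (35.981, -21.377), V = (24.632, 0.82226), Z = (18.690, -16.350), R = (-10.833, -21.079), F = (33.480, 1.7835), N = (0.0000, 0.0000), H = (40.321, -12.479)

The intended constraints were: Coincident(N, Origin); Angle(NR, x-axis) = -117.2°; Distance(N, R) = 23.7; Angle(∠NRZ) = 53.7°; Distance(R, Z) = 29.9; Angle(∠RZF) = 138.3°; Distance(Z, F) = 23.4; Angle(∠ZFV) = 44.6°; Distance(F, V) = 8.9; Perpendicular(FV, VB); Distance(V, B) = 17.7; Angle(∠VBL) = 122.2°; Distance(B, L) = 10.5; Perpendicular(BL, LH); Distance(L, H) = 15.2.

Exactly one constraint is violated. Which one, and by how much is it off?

Distance(L, H) = 15.2 — off by 5.30.

N = (0.00, 0.00) ✓; NR at -117.2° ✓; |NR| = 23.70 ✓; ∠NRZ = 53.70° ✓; |RZ| = 29.90 ✓; ∠RZF = 138.3° ✓; |ZF| = 23.40 ✓; ∠ZFV = 44.60° ✓; |FV| = 8.900 ✓; ∠(FV, VB) = 90.00° ✓; |VB| = 17.70 ✓; ∠VBL = 122.2° ✓; |BL| = 10.50 ✓; ∠(BL, LH) = 90.00° ✓; |LH| = 9.900 ✗.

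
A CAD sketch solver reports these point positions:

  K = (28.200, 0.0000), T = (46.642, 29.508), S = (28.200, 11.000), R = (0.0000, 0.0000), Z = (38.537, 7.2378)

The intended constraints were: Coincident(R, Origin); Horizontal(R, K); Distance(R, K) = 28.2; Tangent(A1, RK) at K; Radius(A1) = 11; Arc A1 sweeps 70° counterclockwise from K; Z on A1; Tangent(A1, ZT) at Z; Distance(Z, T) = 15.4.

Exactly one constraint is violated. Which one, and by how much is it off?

Distance(Z, T) = 15.4 — off by 8.30.

R = (0.00, 0.00) ✓; R.y = 0.00, K.y = 0.00 ✓; |RK| = 28.20 ✓; ∠(SK, KR) = 90.00° ✓; |SK| = 11.00 ✓; bearing(S→Z) − bearing(S→K) = 70.00° ✓; |SZ| = 11.00 ✓; ∠(SZ, ZT) = 90.00° ✓; |ZT| = 23.70 ✗.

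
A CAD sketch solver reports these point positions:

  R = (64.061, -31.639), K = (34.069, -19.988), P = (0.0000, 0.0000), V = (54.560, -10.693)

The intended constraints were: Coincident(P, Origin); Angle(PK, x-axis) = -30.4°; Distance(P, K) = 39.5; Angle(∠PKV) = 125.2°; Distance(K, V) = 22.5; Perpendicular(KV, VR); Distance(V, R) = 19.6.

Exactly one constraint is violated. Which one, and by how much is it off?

Distance(V, R) = 19.6 — off by 3.40.

P = (0.00, 0.00) ✓; PK at -30.40° ✓; |PK| = 39.50 ✓; ∠PKV = 125.2° ✓; |KV| = 22.50 ✓; ∠(KV, VR) = 90.00° ✓; |VR| = 23.00 ✗.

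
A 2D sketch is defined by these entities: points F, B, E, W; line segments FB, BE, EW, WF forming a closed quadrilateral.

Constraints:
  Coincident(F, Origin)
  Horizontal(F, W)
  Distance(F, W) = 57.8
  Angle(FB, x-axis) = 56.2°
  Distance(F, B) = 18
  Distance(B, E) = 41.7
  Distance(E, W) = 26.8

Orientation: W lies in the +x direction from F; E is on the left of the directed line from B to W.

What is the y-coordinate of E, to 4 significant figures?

25.73

F is at the origin; F and W share the same y with |FW| = 57.8 and W in +x, so W = (57.8, 0). FB runs at 56.2° with |FB| = 18.0, so B = (10.01, 14.96). E is determined by |BE| = 41.7 and |EW| = 26.8 together: it lies at the intersection of circle(B, 41.7) and circle(W, 26.8). With |BW| = 50.07, the foot of the radical line on BW is 35.23 from B and the perpendicular offset is √(41.7² − 35.23²) = 22.31. Taking the left-of-BW solution: E = (50.30, 25.73).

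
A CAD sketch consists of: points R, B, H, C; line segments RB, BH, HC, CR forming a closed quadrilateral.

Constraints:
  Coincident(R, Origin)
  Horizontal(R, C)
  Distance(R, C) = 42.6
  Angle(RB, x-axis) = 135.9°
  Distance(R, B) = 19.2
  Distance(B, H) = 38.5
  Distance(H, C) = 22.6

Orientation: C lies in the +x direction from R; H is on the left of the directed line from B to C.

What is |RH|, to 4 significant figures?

28.31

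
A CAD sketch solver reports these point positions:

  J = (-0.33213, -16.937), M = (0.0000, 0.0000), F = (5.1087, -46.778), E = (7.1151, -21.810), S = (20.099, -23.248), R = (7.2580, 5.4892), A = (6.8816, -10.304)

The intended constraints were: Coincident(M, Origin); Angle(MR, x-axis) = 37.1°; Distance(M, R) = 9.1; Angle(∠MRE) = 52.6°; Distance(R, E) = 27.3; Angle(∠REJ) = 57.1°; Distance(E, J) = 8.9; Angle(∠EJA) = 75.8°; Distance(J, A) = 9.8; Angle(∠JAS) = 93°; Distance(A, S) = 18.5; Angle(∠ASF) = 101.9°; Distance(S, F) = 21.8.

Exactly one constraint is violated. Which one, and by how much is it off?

Distance(S, F) = 21.8 — off by 6.10.

M = (0.00, 0.00) ✓; MR at 37.10° ✓; |MR| = 9.100 ✓; ∠MRE = 52.60° ✓; |RE| = 27.30 ✓; ∠REJ = 57.10° ✓; |EJ| = 8.900 ✓; ∠EJA = 75.80° ✓; |JA| = 9.800 ✓; ∠JAS = 93.00° ✓; |AS| = 18.50 ✓; ∠ASF = 101.9° ✓; |SF| = 27.90 ✗.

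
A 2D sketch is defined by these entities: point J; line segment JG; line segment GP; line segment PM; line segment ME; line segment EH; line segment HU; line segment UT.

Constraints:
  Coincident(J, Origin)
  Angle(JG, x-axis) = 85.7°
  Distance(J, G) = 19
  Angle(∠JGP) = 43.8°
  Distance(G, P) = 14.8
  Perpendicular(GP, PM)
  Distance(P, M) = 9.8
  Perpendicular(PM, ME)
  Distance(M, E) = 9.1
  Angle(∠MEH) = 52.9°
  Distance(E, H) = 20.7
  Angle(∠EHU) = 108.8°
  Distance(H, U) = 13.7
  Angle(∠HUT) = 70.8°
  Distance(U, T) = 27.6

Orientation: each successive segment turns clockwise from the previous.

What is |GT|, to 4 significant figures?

24.23

∠EHU = 108.8° gives HU at -68.80° from the x-axis; with |HU| = 13.7, U = (23.12, -3.591). ∠HUT = 70.8° gives UT at -178.0° from the x-axis; with |UT| = 27.6, T = (-4.459, -4.555). Then |GT| = |T − G| = 24.23.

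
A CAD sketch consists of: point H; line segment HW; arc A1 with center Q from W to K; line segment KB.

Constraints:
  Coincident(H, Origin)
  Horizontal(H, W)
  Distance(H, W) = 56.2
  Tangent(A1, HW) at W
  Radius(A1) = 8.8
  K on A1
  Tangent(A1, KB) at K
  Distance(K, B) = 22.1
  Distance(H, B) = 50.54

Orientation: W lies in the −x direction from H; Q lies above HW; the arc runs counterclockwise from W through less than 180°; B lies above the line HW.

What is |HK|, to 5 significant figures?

48.137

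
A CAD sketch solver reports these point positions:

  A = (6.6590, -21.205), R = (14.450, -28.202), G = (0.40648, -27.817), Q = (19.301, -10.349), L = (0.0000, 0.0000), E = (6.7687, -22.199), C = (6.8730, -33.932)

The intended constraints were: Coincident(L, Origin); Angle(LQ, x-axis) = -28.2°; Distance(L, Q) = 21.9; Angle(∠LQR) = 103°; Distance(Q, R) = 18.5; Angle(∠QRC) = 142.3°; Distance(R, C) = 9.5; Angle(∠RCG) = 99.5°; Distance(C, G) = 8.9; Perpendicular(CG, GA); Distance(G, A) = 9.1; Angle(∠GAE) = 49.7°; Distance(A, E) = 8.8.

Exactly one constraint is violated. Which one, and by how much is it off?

Distance(A, E) = 8.8 — off by 7.80.

L = (0.00, 0.00) ✓; LQ at -28.20° ✓; |LQ| = 21.90 ✓; ∠LQR = 103.0° ✓; |QR| = 18.50 ✓; ∠QRC = 142.3° ✓; |RC| = 9.500 ✓; ∠RCG = 99.50° ✓; |CG| = 8.900 ✓; ∠(CG, GA) = 90.00° ✓; |GA| = 9.100 ✓; ∠GAE = 49.70° ✓; |AE| = 1.000 ✗.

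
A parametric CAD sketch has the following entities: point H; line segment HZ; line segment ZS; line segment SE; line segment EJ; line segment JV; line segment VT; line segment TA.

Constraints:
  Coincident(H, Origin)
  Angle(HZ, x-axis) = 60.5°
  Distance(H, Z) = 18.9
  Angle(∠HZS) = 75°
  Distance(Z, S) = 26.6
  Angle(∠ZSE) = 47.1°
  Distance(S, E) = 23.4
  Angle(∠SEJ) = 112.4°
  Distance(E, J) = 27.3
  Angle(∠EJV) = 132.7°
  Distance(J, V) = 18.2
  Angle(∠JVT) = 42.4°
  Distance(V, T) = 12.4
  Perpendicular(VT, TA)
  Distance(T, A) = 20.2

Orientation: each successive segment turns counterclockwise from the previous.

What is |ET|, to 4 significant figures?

29.94

H is at the origin; HZ runs at 60.5° with length 18.9, so Z = (9.307, 16.45). ∠HZS = 75.0° gives ZS at 165.5° from the x-axis; with |ZS| = 26.6, S = (-16.45, 23.11). ∠ZSE = 47.1° gives SE at -61.60° from the x-axis; with |SE| = 23.4, E = (-5.316, 2.526). ∠SEJ = 112.4° gives EJ at 6.000° from the x-axis; with |EJ| = 27.3, J = (21.83, 5.380). ∠EJV = 132.7° gives JV at 53.30° from the x-axis; with |JV| = 18.2, V = (32.71, 19.97). ∠JVT = 42.4° gives VT at -169.1° from the x-axis; with |VT| = 12.4, T = (20.53, 17.63). Then |ET| = |T − E| = 29.94.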